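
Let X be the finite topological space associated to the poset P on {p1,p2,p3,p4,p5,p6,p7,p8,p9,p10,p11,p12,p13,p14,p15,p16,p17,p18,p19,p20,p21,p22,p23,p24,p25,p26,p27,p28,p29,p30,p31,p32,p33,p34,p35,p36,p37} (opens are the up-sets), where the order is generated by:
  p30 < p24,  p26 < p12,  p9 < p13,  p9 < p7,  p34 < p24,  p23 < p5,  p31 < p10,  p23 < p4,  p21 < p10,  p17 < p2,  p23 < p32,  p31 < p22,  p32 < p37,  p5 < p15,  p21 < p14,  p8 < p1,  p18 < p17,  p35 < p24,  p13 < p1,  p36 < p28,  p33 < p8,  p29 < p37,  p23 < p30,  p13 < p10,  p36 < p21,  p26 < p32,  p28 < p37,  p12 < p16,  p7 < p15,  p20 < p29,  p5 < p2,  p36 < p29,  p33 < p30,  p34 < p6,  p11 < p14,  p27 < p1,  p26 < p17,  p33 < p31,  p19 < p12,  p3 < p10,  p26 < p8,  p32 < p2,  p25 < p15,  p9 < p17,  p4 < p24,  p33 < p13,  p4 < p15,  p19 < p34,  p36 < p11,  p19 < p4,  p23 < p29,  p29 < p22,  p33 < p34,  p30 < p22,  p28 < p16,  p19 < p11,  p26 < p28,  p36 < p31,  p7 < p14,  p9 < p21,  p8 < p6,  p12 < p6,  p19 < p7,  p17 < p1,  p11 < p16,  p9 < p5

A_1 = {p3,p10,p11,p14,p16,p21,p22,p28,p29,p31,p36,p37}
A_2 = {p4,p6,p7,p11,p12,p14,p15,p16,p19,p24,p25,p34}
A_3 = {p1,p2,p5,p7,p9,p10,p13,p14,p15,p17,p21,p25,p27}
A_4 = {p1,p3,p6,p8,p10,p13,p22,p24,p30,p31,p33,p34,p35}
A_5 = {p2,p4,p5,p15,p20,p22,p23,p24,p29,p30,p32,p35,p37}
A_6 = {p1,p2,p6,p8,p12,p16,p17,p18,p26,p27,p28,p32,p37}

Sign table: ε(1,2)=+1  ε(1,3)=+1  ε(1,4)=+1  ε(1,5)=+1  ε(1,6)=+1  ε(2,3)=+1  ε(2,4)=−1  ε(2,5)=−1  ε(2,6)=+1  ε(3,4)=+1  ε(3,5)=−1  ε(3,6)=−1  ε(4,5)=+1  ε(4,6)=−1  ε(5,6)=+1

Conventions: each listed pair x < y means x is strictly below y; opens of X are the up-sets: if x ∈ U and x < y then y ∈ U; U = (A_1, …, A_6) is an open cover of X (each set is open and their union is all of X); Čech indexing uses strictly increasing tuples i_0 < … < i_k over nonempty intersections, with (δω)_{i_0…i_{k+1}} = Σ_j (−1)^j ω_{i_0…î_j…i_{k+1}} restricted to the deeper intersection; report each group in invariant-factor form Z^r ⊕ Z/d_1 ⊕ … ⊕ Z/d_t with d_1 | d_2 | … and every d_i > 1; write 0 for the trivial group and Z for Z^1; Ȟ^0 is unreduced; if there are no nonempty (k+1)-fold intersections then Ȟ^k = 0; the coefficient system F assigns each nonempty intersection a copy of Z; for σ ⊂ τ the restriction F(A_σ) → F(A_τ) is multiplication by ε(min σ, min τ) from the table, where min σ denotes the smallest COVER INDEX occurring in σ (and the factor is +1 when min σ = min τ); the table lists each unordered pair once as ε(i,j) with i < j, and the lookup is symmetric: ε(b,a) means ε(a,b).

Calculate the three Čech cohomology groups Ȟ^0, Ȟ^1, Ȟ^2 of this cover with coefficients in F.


cover nerve:
  A12={p11,p14,p16} A13={p10,p14,p21} A14={p3,p10,p22,p31} A15={p22,p29,p37} A16={p16,p28,p37} A23={p7,p14,p15,p25} A24={p6,p24,p34} A25={p4,p15,p24} A26={p6,p12,p16} A34={p1,p10,p13} A35={p2,p5,p15} A36={p1,p2,p17,p27} A45={p22,p24,p30,p35} A46={p1,p6,p8} A56={p2,p32,p37}
  A123={p14} A126={p16} A134={p10} A145={p22} A156={p37} A235={p15} A245={p24} A246={p6} A346={p1} A356={p2}
C dims 6,15,10; δ0: rk 6, SNF 1^5·2; δ1: rk 9, SNF 1^9
Ȟ^0: (6−6)−0=0 ⇒ 0
Ȟ^1: (15−9)−6=0 plus torsion [2] ⇒ Z/2
Ȟ^2: (10−0)−9=1 ⇒ Z

Ȟ^0(U;F) ≅ 0, Ȟ^1(U;F) ≅ Z/2, Ȟ^2(U;F) ≅ Z


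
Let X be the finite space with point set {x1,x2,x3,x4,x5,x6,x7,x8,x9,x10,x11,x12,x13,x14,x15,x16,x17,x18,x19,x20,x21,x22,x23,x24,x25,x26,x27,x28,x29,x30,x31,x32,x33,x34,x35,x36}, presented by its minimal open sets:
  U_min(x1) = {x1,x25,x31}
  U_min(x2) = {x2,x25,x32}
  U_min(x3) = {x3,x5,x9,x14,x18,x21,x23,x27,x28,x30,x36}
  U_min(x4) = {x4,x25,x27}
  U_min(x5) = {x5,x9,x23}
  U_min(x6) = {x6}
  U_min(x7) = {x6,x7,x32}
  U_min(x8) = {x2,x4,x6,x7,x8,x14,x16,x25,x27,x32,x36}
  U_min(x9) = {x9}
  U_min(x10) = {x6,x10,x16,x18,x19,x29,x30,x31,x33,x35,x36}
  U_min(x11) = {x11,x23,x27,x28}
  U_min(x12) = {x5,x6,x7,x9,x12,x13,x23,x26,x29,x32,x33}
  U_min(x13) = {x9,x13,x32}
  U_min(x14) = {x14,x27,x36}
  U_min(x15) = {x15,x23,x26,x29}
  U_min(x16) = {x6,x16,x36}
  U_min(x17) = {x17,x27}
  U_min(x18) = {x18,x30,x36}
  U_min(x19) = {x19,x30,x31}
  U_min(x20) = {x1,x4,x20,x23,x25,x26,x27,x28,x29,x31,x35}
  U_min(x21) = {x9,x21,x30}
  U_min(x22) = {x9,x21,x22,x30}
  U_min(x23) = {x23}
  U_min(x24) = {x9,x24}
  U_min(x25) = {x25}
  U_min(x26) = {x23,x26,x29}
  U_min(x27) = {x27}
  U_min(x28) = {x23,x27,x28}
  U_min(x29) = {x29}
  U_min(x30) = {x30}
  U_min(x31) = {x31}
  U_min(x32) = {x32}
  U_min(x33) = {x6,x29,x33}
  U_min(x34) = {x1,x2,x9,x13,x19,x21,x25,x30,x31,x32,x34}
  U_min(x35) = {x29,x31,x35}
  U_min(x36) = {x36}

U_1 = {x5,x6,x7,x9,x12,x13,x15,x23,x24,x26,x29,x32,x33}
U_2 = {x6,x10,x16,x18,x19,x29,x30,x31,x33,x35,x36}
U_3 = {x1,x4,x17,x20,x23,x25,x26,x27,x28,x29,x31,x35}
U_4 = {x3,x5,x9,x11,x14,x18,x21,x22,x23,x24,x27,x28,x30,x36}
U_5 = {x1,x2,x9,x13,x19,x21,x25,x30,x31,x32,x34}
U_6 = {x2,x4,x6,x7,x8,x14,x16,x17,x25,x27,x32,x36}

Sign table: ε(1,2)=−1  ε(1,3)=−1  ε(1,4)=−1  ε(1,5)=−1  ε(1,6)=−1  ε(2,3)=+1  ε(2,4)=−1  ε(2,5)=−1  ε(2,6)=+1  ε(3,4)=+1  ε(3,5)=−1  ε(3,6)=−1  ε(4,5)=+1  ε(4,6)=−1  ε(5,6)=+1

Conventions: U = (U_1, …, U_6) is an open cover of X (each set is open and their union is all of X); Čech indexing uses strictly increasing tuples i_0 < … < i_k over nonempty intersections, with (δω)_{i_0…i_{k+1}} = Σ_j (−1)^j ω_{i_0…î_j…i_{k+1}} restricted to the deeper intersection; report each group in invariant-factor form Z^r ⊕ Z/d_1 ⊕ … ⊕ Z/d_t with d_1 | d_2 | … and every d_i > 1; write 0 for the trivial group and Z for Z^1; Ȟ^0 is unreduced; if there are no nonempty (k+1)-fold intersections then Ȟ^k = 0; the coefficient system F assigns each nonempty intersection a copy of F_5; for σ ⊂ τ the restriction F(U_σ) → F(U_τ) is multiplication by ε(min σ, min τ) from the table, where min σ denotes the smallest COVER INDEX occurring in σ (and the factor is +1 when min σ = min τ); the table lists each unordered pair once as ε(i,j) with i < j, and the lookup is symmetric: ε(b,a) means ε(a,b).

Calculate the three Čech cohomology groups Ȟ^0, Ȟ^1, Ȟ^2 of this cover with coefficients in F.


cover nerve:
  U12={x6,x29,x33} U13={x23,x26,x29} U14={x5,x9,x23,x24} U15={x9,x13,x32} U16={x6,x7,x32} U23={x29,x31,x35} U24={x18,x30,x36} U25={x19,x30,x31} U26={x6,x16,x36} U34={x23,x27,x28} U35={x1,x25,x31} U36={x4,x17,x25,x27} U45={x9,x21,x30} U46={x14,x27,x36} U56={x2,x25,x32}
  U123={x29} U126={x6} U134={x23} U145={x9} U156={x32} U235={x31} U245={x30} U246={x36} U346={x27} U356={x25}
C dims 6,15,10; δ0: rk_F5 6; δ1: rk_F5 9
Ȟ^0: (6−6)−0=0 ⇒ 0
Ȟ^1: (15−9)−6=0 ⇒ 0
Ȟ^2: (10−0)−9=1 ⇒ Z/5

Ȟ^0 ≅ 0, Ȟ^1 ≅ 0, Ȟ^2 ≅ Z/5


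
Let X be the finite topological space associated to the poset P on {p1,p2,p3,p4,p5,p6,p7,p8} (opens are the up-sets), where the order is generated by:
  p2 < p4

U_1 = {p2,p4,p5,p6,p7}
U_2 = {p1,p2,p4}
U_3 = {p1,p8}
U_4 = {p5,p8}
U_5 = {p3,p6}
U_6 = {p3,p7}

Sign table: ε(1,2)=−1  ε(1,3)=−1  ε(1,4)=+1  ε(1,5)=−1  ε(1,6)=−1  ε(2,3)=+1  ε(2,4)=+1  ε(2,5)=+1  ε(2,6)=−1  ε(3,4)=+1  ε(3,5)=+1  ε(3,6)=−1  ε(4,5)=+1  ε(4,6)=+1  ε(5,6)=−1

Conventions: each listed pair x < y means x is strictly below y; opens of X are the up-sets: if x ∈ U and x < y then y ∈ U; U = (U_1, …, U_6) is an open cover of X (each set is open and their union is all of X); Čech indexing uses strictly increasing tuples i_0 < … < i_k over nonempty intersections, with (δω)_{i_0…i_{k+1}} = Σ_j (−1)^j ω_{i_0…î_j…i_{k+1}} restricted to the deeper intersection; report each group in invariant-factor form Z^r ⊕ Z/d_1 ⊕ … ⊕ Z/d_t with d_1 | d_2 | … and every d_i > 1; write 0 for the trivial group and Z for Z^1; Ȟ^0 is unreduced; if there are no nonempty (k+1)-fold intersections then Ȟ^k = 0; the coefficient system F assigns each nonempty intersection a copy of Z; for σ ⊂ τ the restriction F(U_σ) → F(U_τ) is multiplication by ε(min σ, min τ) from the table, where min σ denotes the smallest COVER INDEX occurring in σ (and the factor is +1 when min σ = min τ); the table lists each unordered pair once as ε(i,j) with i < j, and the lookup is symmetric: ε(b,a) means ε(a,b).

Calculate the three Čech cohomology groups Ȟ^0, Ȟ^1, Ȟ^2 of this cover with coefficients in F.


Ȟ^0 ≅ 0; Ȟ^1 ≅ Z ⊕ Z/2; Ȟ^2 ≅ 0

nonempty intersections:
  U12={p2,p4} U14={p5} U15={p6} U16={p7} U23={p1} U34={p8} U56={p3}
C dims 6,7; δ0: rk 6, SNF 1^5·2
Ȟ^0: (6−6)−0=0 ⇒ 0
Ȟ^1: (7−0)−6=1 plus torsion [2] ⇒ Z ⊕ Z/2
Ȟ^2: (0−0)−0=0 ⇒ 0


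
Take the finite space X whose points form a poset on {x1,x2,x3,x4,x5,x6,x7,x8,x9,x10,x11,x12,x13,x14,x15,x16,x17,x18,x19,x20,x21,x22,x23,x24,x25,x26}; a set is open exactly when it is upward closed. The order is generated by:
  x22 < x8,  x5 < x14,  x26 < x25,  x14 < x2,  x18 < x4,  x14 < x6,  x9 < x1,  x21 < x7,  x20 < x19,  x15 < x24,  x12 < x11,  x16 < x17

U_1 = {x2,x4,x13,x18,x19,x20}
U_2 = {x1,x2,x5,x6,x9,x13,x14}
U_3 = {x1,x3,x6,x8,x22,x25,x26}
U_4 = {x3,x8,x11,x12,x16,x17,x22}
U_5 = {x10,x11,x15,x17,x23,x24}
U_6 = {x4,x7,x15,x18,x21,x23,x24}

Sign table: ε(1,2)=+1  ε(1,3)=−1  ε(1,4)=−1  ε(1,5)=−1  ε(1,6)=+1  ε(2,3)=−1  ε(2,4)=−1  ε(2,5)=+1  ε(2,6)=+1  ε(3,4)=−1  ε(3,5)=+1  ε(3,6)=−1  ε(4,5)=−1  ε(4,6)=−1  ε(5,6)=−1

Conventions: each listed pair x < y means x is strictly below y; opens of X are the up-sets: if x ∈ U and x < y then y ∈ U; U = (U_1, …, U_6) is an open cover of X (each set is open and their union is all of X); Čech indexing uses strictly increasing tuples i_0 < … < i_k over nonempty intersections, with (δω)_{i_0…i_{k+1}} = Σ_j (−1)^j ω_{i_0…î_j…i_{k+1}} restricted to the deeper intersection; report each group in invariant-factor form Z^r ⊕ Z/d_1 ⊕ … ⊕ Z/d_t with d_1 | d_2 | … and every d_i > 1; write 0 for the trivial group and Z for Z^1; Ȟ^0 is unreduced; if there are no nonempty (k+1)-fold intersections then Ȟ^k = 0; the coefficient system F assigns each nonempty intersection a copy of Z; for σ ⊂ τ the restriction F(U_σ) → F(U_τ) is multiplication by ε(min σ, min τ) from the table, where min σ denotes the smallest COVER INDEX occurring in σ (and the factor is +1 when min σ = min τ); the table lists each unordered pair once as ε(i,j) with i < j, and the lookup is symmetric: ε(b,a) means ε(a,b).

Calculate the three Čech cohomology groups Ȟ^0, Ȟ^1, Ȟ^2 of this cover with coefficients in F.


cover nerve:
  U12={x2,x13} U16={x4,x18} U23={x1,x6} U34={x3,x8,x22} U45={x11,x17} U56={x15,x23,x24}
C dims 6,6; δ0: rk 5, SNF 1^5
Ȟ^0: (6−5)−0=1 ⇒ Z
Ȟ^1: (6−0)−5=1 ⇒ Z
Ȟ^2: (0−0)−0=0 ⇒ 0

Ȟ^0(U;F) ≅ Z, Ȟ^1(U;F) ≅ Z, Ȟ^2(U;F) ≅ 0


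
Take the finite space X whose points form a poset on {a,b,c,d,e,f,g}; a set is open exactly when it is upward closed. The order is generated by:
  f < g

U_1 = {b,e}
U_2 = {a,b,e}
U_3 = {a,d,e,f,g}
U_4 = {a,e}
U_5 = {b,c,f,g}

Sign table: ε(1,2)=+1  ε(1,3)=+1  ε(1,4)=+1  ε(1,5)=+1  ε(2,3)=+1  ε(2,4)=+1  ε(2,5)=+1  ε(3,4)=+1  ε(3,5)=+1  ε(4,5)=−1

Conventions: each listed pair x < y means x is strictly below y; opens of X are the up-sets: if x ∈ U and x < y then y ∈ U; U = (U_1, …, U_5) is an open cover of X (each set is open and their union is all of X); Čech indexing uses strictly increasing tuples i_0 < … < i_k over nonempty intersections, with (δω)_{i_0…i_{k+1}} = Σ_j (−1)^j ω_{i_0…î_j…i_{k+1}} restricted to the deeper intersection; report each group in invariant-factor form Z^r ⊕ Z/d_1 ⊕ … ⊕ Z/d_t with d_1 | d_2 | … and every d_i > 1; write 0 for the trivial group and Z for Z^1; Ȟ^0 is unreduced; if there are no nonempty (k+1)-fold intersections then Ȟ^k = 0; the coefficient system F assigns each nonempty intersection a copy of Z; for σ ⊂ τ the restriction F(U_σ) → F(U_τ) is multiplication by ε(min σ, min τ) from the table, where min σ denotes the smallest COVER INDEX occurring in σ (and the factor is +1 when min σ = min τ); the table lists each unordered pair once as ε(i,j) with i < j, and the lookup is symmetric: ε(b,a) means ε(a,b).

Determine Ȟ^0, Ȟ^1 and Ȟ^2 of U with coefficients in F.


Ȟ^0 = Z; Ȟ^1 = Z; Ȟ^2 = 0

nerve of the cover:
  U12={b,e} U13={e} U14={e} U15={b} U23={a,e} U24={a,e} U25={b} U34={a,e} U35={f,g}
  U123={e} U124={e} U125={b} U134={e} U234={a,e}
  U1234={e}
C dims 5,9,5,1; δ0: rk 4, SNF 1^4; δ1: rk 4, SNF 1^4; δ2: rk 1, SNF 1^1
Ȟ^0 = (5 − 4) − 0 = 1, so Ȟ^0 ≅ Z
Ȟ^1 = (9 − 4) − 4 = 1, so Ȟ^1 ≅ Z
Ȟ^2 = (5 − 1) − 4 = 0, so Ȟ^2 ≅ 0


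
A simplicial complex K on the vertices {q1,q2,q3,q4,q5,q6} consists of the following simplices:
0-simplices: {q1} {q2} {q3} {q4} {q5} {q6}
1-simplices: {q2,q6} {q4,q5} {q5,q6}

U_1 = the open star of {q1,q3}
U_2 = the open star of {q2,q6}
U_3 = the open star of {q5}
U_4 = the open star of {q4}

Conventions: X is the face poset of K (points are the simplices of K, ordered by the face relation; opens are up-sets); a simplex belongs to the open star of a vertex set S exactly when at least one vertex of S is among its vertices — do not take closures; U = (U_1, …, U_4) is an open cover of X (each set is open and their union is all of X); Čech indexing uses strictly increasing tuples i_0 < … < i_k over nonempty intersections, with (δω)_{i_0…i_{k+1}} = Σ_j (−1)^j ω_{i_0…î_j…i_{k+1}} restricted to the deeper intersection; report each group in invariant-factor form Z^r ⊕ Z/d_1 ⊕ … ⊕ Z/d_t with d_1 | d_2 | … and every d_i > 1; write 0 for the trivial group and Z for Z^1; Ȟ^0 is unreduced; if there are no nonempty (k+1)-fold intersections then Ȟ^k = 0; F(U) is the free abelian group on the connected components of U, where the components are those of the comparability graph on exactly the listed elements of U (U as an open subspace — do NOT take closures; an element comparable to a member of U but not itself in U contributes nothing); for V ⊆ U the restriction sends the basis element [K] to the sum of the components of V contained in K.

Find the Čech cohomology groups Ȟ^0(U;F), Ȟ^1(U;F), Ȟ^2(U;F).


Ȟ^0 ≅ Z^3; Ȟ^1 ≅ 0; Ȟ^2 ≅ 0

nonempty intersections:
  U1={{q1},{q3}} U2={{q2},{q6},{q2,q6},{q5,q6}} U3={{q5},{q4,q5},{q5,q6}} U4={{q4},{q4,q5}}
  U23={{q5,q6}} U34={{q4,q5}}
components per intersection:
  U1: {{q1}} {{q3}}
  U2: {{q2},{q6},{q2,q6},{q5,q6}}
  U3: {{q5},{q4,q5},{q5,q6}}
  U4: {{q4},{q4,q5}}
  U23: {{q5,q6}}
  U34: {{q4,q5}}
C dims 5,2; δ0: rk 2, SNF 1^2
Ȟ^0: (5−2)−0=3 ⇒ Z^3
Ȟ^1: (2−0)−2=0 ⇒ 0
Ȟ^2: (0−0)−0=0 ⇒ 0


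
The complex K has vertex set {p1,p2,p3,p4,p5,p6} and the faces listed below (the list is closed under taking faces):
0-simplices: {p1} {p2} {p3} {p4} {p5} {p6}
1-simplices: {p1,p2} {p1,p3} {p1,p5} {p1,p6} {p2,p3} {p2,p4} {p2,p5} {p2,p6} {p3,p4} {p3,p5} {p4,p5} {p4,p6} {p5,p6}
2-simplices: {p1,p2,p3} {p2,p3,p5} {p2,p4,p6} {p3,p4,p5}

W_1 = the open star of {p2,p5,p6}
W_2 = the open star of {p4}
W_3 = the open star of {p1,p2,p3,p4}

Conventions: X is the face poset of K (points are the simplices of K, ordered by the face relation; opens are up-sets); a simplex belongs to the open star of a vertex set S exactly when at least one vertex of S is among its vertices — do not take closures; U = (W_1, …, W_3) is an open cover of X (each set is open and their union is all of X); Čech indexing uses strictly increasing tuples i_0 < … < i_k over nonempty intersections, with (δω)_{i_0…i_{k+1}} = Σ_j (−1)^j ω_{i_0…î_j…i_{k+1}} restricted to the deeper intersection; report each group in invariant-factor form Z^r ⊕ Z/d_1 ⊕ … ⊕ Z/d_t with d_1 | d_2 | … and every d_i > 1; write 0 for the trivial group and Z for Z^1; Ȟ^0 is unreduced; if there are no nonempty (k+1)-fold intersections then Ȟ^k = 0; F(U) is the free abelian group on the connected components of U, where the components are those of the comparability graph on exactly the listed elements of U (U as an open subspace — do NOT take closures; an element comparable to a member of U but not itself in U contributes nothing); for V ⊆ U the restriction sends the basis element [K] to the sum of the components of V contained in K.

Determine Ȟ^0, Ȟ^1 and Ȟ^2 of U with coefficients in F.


cover nerve:
  W1={{p2},{p5},{p6},{p1,p2},{p1,p5},{p1,p6},{p2,p3},{p2,p4},{p2,p5},{p2,p6},{p3,p5},{p4,p5},{p4,p6},{p5,p6},{p1,p2,p3},{p2,p3,p5},{p2,p4,p6},{p3,p4,p5}} W2={{p4},{p2,p4},{p3,p4},{p4,p5},{p4,p6},{p2,p4,p6},{p3,p4,p5}} W3={{p1},{p2},{p3},{p4},{p1,p2},{p1,p3},{p1,p5},{p1,p6},{p2,p3},{p2,p4},{p2,p5},{p2,p6},{p3,p4},{p3,p5},{p4,p5},{p4,p6},{p1,p2,p3},{p2,p3,p5},{p2,p4,p6},{p3,p4,p5}}
  W12={{p2,p4},{p4,p5},{p4,p6},{p2,p4,p6},{p3,p4,p5}} W13={{p2},{p1,p2},{p1,p5},{p1,p6},{p2,p3},{p2,p4},{p2,p5},{p2,p6},{p3,p5},{p4,p5},{p4,p6},{p1,p2,p3},{p2,p3,p5},{p2,p4,p6},{p3,p4,p5}} W23={{p4},{p2,p4},{p3,p4},{p4,p5},{p4,p6},{p2,p4,p6},{p3,p4,p5}}
  W123={{p2,p4},{p4,p5},{p4,p6},{p2,p4,p6},{p3,p4,p5}}
components per intersection:
  W1: {{p2},{p5},{p6},{p1,p2},{p1,p5},{p1,p6},{p2,p3},{p2,p4},{p2,p5},{p2,p6},{p3,p5},{p4,p5},{p4,p6},{p5,p6},{p1,p2,p3},{p2,p3,p5},{p2,p4,p6},{p3,p4,p5}}
  W2: {{p4},{p2,p4},{p3,p4},{p4,p5},{p4,p6},{p2,p4,p6},{p3,p4,p5}}
  W3: {{p1},{p2},{p3},{p4},{p1,p2},{p1,p3},{p1,p5},{p1,p6},{p2,p3},{p2,p4},{p2,p5},{p2,p6},{p3,p4},{p3,p5},{p4,p5},{p4,p6},{p1,p2,p3},{p2,p3,p5},{p2,p4,p6},{p3,p4,p5}}
  W12: {{p2,p4},{p4,p6},{p2,p4,p6}} {{p4,p5},{p3,p4,p5}}
  W13: {{p2},{p1,p2},{p2,p3},{p2,p4},{p2,p5},{p2,p6},{p3,p5},{p4,p5},{p4,p6},{p1,p2,p3},{p2,p3,p5},{p2,p4,p6},{p3,p4,p5}} {{p1,p5}} {{p1,p6}}
  W23: {{p4},{p2,p4},{p3,p4},{p4,p5},{p4,p6},{p2,p4,p6},{p3,p4,p5}}
  W123: {{p2,p4},{p4,p6},{p2,p4,p6}} {{p4,p5},{p3,p4,p5}}
C dims 3,6,2; δ0: rk 2, SNF 1^2; δ1: rk 2, SNF 1^2
Ȟ^0: (3−2)−0=1 ⇒ Z
Ȟ^1: (6−2)−2=2 ⇒ Z^2
Ȟ^2: (2−0)−2=0 ⇒ 0

Ȟ^0(U;F) ≅ Z, Ȟ^1(U;F) ≅ Z^2, Ȟ^2(U;F) ≅ 0


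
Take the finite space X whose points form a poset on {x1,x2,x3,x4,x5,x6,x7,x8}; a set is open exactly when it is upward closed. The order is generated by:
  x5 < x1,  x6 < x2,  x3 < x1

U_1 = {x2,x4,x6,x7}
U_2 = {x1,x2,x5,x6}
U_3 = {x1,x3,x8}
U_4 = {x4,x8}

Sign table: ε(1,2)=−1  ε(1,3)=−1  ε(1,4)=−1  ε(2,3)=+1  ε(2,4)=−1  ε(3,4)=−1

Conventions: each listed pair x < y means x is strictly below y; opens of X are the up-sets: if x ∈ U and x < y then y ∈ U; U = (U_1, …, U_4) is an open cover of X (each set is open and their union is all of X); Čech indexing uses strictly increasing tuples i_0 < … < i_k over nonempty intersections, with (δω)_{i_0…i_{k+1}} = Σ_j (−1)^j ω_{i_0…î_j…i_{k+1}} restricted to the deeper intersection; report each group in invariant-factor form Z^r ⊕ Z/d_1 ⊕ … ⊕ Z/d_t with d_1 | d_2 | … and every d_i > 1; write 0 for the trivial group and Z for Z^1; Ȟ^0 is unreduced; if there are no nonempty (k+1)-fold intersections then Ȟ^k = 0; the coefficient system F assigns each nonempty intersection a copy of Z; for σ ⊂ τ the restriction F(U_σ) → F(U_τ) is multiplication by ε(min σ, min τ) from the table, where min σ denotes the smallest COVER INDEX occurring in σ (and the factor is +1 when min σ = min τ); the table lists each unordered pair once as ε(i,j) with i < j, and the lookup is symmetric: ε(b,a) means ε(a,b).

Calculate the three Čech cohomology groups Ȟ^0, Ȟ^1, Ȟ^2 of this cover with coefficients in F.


intersection data:
  U12={x2,x6} U14={x4} U23={x1} U34={x8}
C dims 4,4; δ0: rk 4, SNF 1^3·2
Ȟ^0 = (4 − 4) − 0 = 0, so Ȟ^0 ≅ 0
Ȟ^1 = (4 − 0) − 4 = 0 plus torsion [2], so Ȟ^1 ≅ Z/2
Ȟ^2 = (0 − 0) − 0 = 0, so Ȟ^2 ≅ 0

Ȟ^0(U;F) ≅ 0, Ȟ^1(U;F) ≅ Z/2 and Ȟ^2(U;F) ≅ 0


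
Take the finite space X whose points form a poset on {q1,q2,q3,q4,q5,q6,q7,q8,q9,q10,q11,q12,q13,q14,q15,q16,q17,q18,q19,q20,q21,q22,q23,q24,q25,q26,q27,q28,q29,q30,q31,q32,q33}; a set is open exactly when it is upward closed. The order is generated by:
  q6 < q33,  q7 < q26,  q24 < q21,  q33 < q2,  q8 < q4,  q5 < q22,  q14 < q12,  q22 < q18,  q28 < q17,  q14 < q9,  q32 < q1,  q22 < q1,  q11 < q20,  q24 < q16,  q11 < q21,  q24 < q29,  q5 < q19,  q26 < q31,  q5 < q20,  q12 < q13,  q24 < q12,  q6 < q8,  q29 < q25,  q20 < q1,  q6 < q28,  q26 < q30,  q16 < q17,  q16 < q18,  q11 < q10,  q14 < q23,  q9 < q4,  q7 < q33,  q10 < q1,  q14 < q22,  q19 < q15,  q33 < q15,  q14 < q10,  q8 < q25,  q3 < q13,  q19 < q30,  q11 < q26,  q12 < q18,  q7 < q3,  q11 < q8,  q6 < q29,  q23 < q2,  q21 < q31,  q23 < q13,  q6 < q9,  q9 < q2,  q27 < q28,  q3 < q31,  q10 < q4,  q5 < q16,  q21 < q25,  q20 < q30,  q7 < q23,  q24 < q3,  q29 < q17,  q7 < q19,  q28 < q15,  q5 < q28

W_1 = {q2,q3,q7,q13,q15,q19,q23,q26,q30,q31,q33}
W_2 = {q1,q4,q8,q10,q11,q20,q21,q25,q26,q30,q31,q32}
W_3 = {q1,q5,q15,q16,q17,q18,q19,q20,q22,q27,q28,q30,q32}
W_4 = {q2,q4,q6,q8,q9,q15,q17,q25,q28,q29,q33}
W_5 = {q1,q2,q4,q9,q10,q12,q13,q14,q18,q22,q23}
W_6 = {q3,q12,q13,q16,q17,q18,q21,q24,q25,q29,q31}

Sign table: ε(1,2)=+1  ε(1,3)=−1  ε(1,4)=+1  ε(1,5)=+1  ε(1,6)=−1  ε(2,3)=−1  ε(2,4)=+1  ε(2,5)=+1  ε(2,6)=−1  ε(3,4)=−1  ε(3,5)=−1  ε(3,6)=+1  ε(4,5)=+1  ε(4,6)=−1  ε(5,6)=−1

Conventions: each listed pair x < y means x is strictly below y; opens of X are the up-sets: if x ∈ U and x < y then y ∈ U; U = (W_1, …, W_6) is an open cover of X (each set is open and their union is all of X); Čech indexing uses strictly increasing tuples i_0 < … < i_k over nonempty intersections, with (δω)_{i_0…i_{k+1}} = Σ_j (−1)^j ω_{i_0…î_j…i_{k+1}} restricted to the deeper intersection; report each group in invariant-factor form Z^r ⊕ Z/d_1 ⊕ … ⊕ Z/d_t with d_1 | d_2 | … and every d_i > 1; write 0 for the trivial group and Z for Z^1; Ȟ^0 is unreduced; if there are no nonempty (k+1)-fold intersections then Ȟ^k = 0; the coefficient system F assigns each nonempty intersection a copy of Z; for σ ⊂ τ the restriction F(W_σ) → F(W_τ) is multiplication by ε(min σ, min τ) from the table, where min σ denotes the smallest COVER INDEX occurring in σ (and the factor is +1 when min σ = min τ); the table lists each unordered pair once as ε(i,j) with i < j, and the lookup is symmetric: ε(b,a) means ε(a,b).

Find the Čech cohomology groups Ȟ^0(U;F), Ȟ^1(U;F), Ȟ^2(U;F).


Ȟ^0 = Z, Ȟ^1 = 0, Ȟ^2 = Z/2

intersection data:
  W12={q26,q30,q31} W13={q15,q19,q30} W14={q2,q15,q33} W15={q2,q13,q23} W16={q3,q13,q31} W23={q1,q20,q30,q32} W24={q4,q8,q25} W25={q1,q4,q10} W26={q21,q25,q31} W34={q15,q17,q28} W35={q1,q18,q22} W36={q16,q17,q18} W45={q2,q4,q9} W46={q17,q25,q29} W56={q12,q13,q18}
  W123={q30} W126={q31} W134={q15} W145={q2} W156={q13} W235={q1} W245={q4} W246={q25} W346={q17} W356={q18}
C dims 6,15,10; δ0: rk 5, SNF 1^5; δ1: rk 10, SNF 1^9·2
Ȟ^0 = (6 − 5) − 0 = 1, so Ȟ^0 ≅ Z
Ȟ^1 = (15 − 10) − 5 = 0, so Ȟ^1 ≅ 0
Ȟ^2 = (10 − 0) − 10 = 0 plus torsion [2], so Ȟ^2 ≅ Z/2


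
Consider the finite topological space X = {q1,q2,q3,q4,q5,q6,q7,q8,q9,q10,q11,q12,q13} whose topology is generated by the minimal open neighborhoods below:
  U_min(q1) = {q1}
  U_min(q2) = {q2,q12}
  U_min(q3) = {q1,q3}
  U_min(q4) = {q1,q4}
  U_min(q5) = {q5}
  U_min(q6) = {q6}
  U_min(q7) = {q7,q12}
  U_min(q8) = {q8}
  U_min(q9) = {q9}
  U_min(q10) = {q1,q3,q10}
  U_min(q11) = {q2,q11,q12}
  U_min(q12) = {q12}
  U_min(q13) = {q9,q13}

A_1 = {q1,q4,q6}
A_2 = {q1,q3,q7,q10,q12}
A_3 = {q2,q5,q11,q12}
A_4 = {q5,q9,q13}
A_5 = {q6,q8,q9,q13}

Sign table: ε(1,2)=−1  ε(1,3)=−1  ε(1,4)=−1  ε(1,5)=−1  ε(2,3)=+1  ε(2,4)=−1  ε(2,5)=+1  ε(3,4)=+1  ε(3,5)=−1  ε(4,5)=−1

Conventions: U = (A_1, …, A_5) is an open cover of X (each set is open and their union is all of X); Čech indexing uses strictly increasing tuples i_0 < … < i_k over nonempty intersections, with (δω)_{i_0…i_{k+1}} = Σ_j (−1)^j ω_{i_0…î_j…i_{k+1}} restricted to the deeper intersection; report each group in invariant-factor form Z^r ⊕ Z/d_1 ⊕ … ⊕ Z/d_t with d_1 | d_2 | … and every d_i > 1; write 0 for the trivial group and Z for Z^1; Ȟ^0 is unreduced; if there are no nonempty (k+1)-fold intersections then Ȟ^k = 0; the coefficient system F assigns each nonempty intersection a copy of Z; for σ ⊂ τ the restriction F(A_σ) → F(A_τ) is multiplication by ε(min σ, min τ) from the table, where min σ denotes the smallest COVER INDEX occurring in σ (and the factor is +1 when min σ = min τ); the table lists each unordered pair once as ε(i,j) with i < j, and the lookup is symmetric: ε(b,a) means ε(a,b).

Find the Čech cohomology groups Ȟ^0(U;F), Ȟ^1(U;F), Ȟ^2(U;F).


Ȟ^0 = 0, Ȟ^1 = Z/2, Ȟ^2 = 0

nonempty intersections:
  A12={q1} A15={q6} A23={q12} A34={q5} A45={q9,q13}
C dims 5,5; δ0: rk 5, SNF 1^4·2
Ȟ^0: (5−5)−0=0 ⇒ 0
Ȟ^1: (5−0)−5=0 plus torsion [2] ⇒ Z/2
Ȟ^2: (0−0)−0=0 ⇒ 0


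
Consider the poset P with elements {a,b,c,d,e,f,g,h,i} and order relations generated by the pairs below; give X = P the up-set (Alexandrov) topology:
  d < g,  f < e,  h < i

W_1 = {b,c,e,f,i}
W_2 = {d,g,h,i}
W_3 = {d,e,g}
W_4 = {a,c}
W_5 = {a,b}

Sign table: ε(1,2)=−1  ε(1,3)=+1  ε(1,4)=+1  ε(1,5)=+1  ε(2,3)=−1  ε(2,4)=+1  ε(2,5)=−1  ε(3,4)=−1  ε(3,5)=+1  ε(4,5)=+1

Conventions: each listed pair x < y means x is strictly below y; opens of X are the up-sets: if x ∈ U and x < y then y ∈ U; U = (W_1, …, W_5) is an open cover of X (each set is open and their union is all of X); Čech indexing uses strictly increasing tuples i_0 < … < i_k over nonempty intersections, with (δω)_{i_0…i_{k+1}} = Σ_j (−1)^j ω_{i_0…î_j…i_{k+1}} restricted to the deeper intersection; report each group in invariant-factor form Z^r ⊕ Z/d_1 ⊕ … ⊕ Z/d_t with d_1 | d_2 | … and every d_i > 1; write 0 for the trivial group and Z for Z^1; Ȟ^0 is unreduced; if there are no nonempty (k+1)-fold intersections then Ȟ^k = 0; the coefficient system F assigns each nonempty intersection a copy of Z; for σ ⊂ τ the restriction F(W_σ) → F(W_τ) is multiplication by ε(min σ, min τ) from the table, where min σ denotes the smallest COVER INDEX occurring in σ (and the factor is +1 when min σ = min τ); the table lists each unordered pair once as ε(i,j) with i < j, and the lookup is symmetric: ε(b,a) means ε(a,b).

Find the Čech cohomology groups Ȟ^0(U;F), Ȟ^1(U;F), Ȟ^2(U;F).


Ȟ^0 ≅ Z,  Ȟ^1 ≅ Z^2,  Ȟ^2 ≅ 0

nonempty intersections:
  W12={i} W13={e} W14={c} W15={b} W23={d,g} W45={a}
C dims 5,6; δ0: rk 4, SNF 1^4
Ȟ^0: (5−4)−0=1 ⇒ Z
Ȟ^1: (6−0)−4=2 ⇒ Z^2
Ȟ^2: (0−0)−0=0 ⇒ 0


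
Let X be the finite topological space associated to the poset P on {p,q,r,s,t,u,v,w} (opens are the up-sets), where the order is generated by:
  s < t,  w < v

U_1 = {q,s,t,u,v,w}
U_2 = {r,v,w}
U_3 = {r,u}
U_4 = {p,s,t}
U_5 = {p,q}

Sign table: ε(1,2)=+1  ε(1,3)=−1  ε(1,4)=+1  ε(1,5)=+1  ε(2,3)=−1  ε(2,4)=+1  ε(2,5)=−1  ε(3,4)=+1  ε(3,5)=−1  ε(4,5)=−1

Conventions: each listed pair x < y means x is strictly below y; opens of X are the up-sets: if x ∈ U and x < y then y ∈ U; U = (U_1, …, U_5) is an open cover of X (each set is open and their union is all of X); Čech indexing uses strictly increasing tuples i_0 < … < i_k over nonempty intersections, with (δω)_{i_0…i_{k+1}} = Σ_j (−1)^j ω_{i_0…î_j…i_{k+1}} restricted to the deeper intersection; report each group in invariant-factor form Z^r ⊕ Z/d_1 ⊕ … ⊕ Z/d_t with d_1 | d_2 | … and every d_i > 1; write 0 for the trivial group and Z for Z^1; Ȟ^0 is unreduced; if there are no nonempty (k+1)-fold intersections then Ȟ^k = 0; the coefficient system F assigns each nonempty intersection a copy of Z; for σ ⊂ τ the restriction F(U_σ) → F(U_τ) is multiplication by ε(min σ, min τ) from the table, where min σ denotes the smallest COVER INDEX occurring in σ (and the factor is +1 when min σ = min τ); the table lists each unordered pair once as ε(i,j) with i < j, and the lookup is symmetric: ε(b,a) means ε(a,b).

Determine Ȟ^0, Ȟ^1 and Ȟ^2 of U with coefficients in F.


Ȟ^0 ≅ 0, Ȟ^1 ≅ Z ⊕ Z/2, Ȟ^2 ≅ 0

intersection data:
  U12={v,w} U13={u} U14={s,t} U15={q} U23={r} U45={p}
C dims 5,6; δ0: rk 5, SNF 1^4·2
Ȟ^0 = (5 − 5) − 0 = 0, so Ȟ^0 ≅ 0
Ȟ^1 = (6 − 0) − 5 = 1 plus torsion [2], so Ȟ^1 ≅ Z ⊕ Z/2
Ȟ^2 = (0 − 0) − 0 = 0, so Ȟ^2 ≅ 0


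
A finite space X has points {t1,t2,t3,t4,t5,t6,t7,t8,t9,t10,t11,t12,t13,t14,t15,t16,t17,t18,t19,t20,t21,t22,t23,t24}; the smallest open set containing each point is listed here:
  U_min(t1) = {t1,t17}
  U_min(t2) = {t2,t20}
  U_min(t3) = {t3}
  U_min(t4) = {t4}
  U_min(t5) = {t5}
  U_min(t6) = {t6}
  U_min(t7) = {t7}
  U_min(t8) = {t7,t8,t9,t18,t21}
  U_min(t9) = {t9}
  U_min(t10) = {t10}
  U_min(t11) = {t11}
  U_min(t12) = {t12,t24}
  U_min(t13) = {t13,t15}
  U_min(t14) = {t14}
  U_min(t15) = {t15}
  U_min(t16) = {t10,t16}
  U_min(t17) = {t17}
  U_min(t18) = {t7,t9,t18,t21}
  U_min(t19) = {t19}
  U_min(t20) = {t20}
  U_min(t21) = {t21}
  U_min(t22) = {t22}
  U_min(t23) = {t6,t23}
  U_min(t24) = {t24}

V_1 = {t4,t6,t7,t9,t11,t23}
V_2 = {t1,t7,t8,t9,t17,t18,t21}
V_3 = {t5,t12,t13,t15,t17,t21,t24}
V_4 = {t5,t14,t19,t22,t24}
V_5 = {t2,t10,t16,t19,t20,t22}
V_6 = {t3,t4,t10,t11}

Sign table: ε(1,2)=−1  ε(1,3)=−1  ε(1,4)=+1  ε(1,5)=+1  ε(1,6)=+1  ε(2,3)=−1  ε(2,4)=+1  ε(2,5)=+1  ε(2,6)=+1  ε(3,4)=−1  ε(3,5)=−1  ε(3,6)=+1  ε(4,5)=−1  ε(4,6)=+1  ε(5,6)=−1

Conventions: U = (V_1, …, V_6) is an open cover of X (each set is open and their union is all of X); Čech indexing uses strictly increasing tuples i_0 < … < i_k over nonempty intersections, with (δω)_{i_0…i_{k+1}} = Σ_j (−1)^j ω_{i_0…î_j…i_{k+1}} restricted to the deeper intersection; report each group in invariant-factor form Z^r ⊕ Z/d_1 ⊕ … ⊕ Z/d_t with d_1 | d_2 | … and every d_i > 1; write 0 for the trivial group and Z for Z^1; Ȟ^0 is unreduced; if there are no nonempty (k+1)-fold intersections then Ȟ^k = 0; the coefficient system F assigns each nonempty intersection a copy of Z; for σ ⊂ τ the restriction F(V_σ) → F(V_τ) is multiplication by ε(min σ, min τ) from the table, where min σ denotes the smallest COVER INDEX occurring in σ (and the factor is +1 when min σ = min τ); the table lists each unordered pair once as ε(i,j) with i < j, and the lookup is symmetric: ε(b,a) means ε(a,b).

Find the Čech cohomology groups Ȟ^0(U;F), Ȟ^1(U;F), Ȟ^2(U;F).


nerve simplices:
  V12={t7,t9} V16={t4,t11} V23={t17,t21} V34={t5,t24} V45={t19,t22} V56={t10}
C dims 6,6; δ0: rk 6, SNF 1^5·2
degree 0: 6−6−0 = 0 → Ȟ^0 ≅ 0
degree 1: 6−0−6 = 0 plus torsion [2] → Ȟ^1 ≅ Z/2
degree 2: 0−0−0 = 0 → Ȟ^2 ≅ 0

Ȟ^0(U;F) ≅ 0,  Ȟ^1(U;F) ≅ Z/2,  Ȟ^2(U;F) ≅ 0


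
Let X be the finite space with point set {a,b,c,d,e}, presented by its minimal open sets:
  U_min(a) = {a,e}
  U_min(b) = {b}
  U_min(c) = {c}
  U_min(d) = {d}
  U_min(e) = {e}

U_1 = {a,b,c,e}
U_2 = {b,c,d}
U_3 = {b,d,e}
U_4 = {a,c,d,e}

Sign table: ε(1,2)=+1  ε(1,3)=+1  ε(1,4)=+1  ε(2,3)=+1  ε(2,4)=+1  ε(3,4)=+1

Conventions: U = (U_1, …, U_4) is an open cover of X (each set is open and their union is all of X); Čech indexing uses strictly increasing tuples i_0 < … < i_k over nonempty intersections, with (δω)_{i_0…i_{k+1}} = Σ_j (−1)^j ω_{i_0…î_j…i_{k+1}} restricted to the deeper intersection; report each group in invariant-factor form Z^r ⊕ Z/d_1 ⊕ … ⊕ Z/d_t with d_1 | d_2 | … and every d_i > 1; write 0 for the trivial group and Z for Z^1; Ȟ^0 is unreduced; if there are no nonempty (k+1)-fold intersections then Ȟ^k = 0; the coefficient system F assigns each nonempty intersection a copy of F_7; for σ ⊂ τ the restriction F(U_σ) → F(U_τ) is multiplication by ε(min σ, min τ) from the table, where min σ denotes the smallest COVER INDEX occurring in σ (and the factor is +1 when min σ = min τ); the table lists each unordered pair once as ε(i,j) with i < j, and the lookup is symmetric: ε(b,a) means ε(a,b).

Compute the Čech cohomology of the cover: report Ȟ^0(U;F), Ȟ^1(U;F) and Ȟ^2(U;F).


Ȟ^0(U;F) ≅ Z/7; Ȟ^1(U;F) ≅ 0; Ȟ^2(U;F) ≅ Z/7

cover nerve:
  U12={b,c} U13={b,e} U14={a,c,e} U23={b,d} U24={c,d} U34={d,e}
  U123={b} U124={c} U134={e} U234={d}
C dims 4,6,4; δ0: rk_F7 3; δ1: rk_F7 3
Ȟ^0: (4−3)−0=1 ⇒ Z/7
Ȟ^1: (6−3)−3=0 ⇒ 0
Ȟ^2: (4−0)−3=1 ⇒ Z/7


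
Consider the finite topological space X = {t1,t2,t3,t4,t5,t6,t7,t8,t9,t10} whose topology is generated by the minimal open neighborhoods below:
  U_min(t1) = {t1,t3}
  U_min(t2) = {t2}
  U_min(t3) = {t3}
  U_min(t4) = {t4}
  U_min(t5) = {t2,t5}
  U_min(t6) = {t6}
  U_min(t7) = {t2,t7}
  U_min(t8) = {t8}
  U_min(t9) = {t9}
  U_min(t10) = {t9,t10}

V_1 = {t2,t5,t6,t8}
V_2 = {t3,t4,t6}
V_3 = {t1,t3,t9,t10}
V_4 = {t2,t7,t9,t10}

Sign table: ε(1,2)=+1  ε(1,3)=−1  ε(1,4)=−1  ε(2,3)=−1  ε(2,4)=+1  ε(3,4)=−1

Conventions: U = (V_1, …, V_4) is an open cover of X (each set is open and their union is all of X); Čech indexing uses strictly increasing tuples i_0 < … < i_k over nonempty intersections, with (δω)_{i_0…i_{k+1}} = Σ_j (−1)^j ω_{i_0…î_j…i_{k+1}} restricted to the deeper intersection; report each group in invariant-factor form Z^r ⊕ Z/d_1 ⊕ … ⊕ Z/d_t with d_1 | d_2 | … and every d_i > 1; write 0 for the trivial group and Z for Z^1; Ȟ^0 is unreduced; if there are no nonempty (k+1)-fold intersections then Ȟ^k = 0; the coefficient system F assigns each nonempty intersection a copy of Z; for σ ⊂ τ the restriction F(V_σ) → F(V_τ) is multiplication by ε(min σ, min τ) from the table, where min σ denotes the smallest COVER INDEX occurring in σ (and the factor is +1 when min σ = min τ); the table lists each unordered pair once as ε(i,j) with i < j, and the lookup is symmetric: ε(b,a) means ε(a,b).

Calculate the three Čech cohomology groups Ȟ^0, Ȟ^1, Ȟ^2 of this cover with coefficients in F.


nerve of the cover:
  V12={t6} V14={t2} V23={t3} V34={t9,t10}
C dims 4,4; δ0: rk 4, SNF 1^3·2
Ȟ^0 = (4 − 4) − 0 = 0, so Ȟ^0 ≅ 0
Ȟ^1 = (4 − 0) − 4 = 0 plus torsion [2], so Ȟ^1 ≅ Z/2
Ȟ^2 = (0 − 0) − 0 = 0, so Ȟ^2 ≅ 0

Ȟ^0(U;F) ≅ 0, Ȟ^1(U;F) ≅ Z/2 and Ȟ^2(U;F) ≅ 0


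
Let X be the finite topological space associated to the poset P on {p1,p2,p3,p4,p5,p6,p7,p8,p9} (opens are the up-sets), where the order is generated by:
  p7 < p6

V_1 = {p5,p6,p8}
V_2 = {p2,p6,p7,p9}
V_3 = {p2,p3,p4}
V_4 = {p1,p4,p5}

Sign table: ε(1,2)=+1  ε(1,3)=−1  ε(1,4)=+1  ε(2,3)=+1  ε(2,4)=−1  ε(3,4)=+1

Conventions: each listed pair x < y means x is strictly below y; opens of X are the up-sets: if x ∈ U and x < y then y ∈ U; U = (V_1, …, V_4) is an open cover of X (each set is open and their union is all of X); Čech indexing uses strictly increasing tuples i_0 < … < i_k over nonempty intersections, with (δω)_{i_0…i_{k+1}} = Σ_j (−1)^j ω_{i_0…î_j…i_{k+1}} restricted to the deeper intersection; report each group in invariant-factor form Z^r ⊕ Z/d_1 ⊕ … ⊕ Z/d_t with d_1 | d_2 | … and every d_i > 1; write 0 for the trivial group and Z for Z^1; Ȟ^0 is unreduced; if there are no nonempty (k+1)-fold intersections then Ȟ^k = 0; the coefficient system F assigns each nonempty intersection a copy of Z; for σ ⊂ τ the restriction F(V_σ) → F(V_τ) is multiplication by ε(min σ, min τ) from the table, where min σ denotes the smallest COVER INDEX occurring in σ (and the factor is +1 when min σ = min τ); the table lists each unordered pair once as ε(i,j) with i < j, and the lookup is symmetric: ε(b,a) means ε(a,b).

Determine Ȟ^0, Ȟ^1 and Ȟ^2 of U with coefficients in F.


Ȟ^0 ≅ Z, Ȟ^1 ≅ Z and Ȟ^2 ≅ 0

nerve simplices:
  V12={p6} V14={p5} V23={p2} V34={p4}
C dims 4,4; δ0: rk 3, SNF 1^3
degree 0: 4−3−0 = 1 → Ȟ^0 ≅ Z
degree 1: 4−0−3 = 1 → Ȟ^1 ≅ Z
degree 2: 0−0−0 = 0 → Ȟ^2 ≅ 0


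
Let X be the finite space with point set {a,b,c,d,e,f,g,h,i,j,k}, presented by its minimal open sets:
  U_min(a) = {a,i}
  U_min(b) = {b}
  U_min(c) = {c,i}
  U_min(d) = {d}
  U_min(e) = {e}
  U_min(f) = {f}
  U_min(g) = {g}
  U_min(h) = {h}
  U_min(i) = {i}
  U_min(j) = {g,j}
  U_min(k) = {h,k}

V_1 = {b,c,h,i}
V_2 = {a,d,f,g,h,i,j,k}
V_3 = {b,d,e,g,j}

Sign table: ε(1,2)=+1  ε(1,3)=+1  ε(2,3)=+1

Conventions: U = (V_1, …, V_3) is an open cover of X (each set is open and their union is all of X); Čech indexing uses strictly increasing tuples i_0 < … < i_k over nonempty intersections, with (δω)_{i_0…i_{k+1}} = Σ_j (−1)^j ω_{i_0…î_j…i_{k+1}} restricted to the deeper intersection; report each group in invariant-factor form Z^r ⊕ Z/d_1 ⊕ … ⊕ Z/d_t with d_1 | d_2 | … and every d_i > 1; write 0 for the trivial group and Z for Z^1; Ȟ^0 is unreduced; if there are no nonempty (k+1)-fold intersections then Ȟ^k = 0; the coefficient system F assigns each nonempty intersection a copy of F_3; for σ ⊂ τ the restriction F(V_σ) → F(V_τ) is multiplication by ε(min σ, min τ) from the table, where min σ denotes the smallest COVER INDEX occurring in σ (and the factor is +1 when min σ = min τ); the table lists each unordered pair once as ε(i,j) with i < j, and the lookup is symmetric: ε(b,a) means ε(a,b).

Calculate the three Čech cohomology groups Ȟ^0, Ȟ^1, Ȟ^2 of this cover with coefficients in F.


nonempty overlaps:
  V12={h,i} V13={b} V23={d,g,j}
C dims 3,3; δ0: rk_F3 2
degree 0: 3−2−0 = 1 → Ȟ^0 ≅ Z/3
degree 1: 3−0−2 = 1 → Ȟ^1 ≅ Z/3
degree 2: 0−0−0 = 0 → Ȟ^2 ≅ 0

Ȟ^0 = Z/3, Ȟ^1 = Z/3 and Ȟ^2 = 0


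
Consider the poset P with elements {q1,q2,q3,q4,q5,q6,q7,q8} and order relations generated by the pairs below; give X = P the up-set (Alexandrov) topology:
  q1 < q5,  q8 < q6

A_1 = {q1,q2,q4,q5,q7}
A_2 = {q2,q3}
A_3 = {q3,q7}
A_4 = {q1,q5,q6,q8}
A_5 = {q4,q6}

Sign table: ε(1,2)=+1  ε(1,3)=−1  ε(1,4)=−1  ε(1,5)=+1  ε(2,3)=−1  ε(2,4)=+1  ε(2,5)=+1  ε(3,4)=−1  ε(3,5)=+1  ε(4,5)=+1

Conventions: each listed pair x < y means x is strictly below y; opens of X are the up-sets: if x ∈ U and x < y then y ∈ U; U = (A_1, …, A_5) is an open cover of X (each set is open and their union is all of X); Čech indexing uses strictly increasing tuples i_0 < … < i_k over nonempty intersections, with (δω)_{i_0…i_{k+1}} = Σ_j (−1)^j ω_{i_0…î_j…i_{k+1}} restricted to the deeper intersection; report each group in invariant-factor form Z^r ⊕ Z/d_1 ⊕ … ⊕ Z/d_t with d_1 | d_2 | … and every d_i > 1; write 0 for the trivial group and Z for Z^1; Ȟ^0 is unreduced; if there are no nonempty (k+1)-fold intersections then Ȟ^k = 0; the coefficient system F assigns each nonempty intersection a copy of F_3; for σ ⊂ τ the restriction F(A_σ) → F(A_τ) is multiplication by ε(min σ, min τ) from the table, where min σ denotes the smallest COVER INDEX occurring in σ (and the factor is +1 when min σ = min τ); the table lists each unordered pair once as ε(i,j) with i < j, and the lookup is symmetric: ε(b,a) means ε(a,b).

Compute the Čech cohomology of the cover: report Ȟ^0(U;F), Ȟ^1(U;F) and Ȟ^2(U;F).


nerve simplices:
  A12={q2} A13={q7} A14={q1,q5} A15={q4} A23={q3} A45={q6}
C dims 5,6; δ0: rk_F3 5
degree 0: 5−5−0 = 0 → Ȟ^0 ≅ 0
degree 1: 6−0−5 = 1 → Ȟ^1 ≅ Z/3
degree 2: 0−0−0 = 0 → Ȟ^2 ≅ 0

Ȟ^0 ≅ 0, Ȟ^1 ≅ Z/3, Ȟ^2 ≅ 0


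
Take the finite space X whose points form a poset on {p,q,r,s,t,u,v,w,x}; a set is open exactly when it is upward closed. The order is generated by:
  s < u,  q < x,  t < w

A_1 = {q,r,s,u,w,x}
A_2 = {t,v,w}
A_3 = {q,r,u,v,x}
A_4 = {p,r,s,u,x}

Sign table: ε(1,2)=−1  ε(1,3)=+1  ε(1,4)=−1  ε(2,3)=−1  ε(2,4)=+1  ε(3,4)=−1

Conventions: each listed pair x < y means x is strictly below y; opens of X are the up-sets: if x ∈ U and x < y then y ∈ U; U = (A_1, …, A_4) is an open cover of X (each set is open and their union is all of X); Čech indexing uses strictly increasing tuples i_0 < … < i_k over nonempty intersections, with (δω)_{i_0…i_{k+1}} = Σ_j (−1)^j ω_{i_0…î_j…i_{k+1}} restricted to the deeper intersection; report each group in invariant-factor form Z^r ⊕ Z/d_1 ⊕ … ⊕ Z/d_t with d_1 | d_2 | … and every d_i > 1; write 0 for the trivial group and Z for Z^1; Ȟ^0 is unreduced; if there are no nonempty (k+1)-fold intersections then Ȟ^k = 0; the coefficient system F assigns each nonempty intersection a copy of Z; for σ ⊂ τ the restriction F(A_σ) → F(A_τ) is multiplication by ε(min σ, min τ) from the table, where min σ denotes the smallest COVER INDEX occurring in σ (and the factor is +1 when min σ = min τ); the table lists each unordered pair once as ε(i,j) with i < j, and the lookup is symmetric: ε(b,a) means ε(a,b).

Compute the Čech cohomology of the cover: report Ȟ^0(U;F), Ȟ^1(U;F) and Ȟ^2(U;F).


Ȟ^0 = Z, Ȟ^1 = Z, Ȟ^2 = 0

nerve of the cover:
  A12={w} A13={q,r,u,x} A14={r,s,u,x} A23={v} A34={r,u,x}
  A134={r,u,x}
C dims 4,5,1; δ0: rk 3, SNF 1^3; δ1: rk 1, SNF 1^1
Ȟ^0 = (4 − 3) − 0 = 1, so Ȟ^0 ≅ Z
Ȟ^1 = (5 − 1) − 3 = 1, so Ȟ^1 ≅ Z
Ȟ^2 = (1 − 0) − 1 = 0, so Ȟ^2 ≅ 0
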